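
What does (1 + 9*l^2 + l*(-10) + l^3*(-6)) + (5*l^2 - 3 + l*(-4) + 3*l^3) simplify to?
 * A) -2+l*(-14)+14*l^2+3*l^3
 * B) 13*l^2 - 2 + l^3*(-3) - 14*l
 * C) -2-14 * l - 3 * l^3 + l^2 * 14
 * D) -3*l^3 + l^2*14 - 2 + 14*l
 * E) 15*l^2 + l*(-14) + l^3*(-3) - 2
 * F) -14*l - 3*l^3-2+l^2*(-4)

Adding the polynomials and combining like terms:
(1 + 9*l^2 + l*(-10) + l^3*(-6)) + (5*l^2 - 3 + l*(-4) + 3*l^3)
= -2-14 * l - 3 * l^3 + l^2 * 14
C) -2-14 * l - 3 * l^3 + l^2 * 14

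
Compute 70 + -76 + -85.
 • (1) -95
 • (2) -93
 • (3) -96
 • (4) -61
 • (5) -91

First: 70 + -76 = -6
Then: -6 + -85 = -91
5) -91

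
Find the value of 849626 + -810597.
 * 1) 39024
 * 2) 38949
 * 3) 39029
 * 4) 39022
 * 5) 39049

849626 + -810597 = 39029
3) 39029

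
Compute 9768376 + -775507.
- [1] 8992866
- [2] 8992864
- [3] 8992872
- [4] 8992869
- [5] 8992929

9768376 + -775507 = 8992869
4) 8992869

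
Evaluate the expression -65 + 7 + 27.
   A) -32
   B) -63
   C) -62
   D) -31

First: -65 + 7 = -58
Then: -58 + 27 = -31
D) -31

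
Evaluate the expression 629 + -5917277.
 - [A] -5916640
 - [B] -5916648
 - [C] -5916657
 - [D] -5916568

629 + -5917277 = -5916648
B) -5916648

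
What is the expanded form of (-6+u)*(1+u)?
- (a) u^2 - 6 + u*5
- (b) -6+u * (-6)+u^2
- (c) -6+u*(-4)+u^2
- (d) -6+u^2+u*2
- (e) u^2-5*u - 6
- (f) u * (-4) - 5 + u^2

Expanding (-6+u)*(1+u):
= u^2-5*u - 6
e) u^2-5*u - 6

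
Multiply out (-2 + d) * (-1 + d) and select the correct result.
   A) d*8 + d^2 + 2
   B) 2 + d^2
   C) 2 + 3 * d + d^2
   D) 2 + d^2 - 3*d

Expanding (-2 + d) * (-1 + d):
= 2 + d^2 - 3*d
D) 2 + d^2 - 3*d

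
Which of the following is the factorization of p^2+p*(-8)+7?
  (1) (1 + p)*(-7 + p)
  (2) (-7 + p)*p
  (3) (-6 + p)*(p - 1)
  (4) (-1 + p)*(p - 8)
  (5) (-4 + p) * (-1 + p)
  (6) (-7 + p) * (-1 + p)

We need to factor p^2+p*(-8)+7.
The factored form is (-7 + p) * (-1 + p).
6) (-7 + p) * (-1 + p)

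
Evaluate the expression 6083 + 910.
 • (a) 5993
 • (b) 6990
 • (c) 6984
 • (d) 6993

6083 + 910 = 6993
d) 6993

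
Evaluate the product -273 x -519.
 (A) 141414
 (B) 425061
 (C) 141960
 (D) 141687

-273 * -519 = 141687
D) 141687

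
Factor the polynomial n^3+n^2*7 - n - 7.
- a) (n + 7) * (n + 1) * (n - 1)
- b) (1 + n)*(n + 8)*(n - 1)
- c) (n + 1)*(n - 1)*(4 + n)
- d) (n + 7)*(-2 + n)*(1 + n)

We need to factor n^3+n^2*7 - n - 7.
The factored form is (n + 7) * (n + 1) * (n - 1).
a) (n + 7) * (n + 1) * (n - 1)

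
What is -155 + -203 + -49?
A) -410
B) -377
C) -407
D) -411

First: -155 + -203 = -358
Then: -358 + -49 = -407
C) -407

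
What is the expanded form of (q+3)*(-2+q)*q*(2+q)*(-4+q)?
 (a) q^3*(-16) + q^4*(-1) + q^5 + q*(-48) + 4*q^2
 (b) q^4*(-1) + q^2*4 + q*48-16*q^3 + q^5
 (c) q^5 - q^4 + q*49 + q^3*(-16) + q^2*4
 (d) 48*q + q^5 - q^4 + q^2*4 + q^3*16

Expanding (q+3)*(-2+q)*q*(2+q)*(-4+q):
= q^4*(-1) + q^2*4 + q*48-16*q^3 + q^5
b) q^4*(-1) + q^2*4 + q*48-16*q^3 + q^5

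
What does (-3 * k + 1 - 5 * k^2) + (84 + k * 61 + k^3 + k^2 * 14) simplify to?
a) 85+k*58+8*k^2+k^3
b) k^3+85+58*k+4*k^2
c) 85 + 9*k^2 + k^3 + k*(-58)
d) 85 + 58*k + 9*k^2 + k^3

Adding the polynomials and combining like terms:
(-3*k + 1 - 5*k^2) + (84 + k*61 + k^3 + k^2*14)
= 85 + 58*k + 9*k^2 + k^3
d) 85 + 58*k + 9*k^2 + k^3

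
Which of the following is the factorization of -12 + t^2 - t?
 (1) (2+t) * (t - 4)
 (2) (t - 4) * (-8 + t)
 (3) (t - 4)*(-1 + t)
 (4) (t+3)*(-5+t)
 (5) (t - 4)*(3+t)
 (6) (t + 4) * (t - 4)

We need to factor -12 + t^2 - t.
The factored form is (t - 4)*(3+t).
5) (t - 4)*(3+t)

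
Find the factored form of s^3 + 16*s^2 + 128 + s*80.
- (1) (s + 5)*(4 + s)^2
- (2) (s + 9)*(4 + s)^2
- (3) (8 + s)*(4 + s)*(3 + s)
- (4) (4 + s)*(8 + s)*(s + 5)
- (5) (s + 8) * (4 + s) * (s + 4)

We need to factor s^3 + 16*s^2 + 128 + s*80.
The factored form is (s + 8) * (4 + s) * (s + 4).
5) (s + 8) * (4 + s) * (s + 4)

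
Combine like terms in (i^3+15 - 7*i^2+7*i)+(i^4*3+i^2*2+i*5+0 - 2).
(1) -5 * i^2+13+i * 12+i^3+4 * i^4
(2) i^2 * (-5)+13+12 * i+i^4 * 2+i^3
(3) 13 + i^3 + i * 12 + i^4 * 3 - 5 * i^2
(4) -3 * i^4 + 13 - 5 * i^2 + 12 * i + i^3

Adding the polynomials and combining like terms:
(i^3 + 15 - 7*i^2 + 7*i) + (i^4*3 + i^2*2 + i*5 + 0 - 2)
= 13 + i^3 + i * 12 + i^4 * 3 - 5 * i^2
3) 13 + i^3 + i * 12 + i^4 * 3 - 5 * i^2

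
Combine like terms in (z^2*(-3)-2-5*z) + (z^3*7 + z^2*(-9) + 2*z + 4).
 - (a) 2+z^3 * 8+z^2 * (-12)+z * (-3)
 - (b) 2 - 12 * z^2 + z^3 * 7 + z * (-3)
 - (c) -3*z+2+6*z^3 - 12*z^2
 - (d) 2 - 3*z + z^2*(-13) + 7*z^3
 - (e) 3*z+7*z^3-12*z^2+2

Adding the polynomials and combining like terms:
(z^2*(-3) - 2 - 5*z) + (z^3*7 + z^2*(-9) + 2*z + 4)
= 2 - 12 * z^2 + z^3 * 7 + z * (-3)
b) 2 - 12 * z^2 + z^3 * 7 + z * (-3)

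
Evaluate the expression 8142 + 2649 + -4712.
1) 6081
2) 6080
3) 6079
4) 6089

First: 8142 + 2649 = 10791
Then: 10791 + -4712 = 6079
3) 6079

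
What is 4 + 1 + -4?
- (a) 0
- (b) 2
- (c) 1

First: 4 + 1 = 5
Then: 5 + -4 = 1
c) 1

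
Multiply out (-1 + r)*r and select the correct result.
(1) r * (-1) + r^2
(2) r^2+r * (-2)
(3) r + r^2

Expanding (-1 + r)*r:
= r * (-1) + r^2
1) r * (-1) + r^2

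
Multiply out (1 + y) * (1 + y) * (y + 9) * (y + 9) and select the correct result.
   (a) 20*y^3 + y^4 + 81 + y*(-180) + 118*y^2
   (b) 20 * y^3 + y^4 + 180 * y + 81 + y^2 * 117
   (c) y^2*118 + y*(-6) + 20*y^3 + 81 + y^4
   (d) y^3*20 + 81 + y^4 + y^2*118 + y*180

Expanding (1 + y) * (1 + y) * (y + 9) * (y + 9):
= y^3*20 + 81 + y^4 + y^2*118 + y*180
d) y^3*20 + 81 + y^4 + y^2*118 + y*180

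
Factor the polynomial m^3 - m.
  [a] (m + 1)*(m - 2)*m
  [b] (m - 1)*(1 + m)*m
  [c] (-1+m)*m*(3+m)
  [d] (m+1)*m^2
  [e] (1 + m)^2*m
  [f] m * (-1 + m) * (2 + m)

We need to factor m^3 - m.
The factored form is (m - 1)*(1 + m)*m.
b) (m - 1)*(1 + m)*m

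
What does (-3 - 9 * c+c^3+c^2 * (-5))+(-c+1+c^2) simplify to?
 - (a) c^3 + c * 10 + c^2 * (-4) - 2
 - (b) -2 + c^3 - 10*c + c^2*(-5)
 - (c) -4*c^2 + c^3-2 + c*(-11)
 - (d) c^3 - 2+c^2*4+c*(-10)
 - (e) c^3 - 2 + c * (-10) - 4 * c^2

Adding the polynomials and combining like terms:
(-3 - 9*c + c^3 + c^2*(-5)) + (-c + 1 + c^2)
= c^3 - 2 + c * (-10) - 4 * c^2
e) c^3 - 2 + c * (-10) - 4 * c^2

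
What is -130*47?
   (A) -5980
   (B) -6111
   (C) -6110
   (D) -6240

-130 * 47 = -6110
C) -6110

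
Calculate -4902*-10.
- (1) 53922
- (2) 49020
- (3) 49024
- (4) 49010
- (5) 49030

-4902 * -10 = 49020
2) 49020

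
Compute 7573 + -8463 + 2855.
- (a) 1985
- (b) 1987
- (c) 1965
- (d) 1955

First: 7573 + -8463 = -890
Then: -890 + 2855 = 1965
c) 1965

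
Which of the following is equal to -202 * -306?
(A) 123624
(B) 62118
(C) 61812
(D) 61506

-202 * -306 = 61812
C) 61812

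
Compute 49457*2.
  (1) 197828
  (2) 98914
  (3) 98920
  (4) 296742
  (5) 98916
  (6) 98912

49457 * 2 = 98914
2) 98914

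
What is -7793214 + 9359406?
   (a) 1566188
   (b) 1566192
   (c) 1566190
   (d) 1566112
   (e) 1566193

-7793214 + 9359406 = 1566192
b) 1566192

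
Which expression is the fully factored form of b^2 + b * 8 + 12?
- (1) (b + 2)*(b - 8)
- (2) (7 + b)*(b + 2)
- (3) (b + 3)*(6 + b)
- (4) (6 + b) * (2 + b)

We need to factor b^2 + b * 8 + 12.
The factored form is (6 + b) * (2 + b).
4) (6 + b) * (2 + b)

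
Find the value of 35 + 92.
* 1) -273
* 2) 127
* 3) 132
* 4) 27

35 + 92 = 127
2) 127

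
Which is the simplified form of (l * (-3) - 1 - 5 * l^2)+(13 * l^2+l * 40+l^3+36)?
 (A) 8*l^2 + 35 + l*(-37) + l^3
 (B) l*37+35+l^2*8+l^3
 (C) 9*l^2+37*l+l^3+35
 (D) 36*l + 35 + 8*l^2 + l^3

Adding the polynomials and combining like terms:
(l*(-3) - 1 - 5*l^2) + (13*l^2 + l*40 + l^3 + 36)
= l*37+35+l^2*8+l^3
B) l*37+35+l^2*8+l^3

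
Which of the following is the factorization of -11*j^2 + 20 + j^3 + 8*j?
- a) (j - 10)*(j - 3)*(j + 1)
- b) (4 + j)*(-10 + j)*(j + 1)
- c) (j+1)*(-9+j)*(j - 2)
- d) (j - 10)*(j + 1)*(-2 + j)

We need to factor -11*j^2 + 20 + j^3 + 8*j.
The factored form is (j - 10)*(j + 1)*(-2 + j).
d) (j - 10)*(j + 1)*(-2 + j)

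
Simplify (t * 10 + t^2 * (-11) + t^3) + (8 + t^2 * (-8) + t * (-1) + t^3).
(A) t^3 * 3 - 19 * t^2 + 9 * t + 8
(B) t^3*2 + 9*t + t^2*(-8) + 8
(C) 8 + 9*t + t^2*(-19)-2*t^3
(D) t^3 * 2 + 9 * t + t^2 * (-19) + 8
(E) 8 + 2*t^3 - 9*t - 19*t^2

Adding the polynomials and combining like terms:
(t*10 + t^2*(-11) + t^3) + (8 + t^2*(-8) + t*(-1) + t^3)
= t^3 * 2 + 9 * t + t^2 * (-19) + 8
D) t^3 * 2 + 9 * t + t^2 * (-19) + 8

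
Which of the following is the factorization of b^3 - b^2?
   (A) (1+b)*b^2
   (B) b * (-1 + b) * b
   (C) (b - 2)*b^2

We need to factor b^3 - b^2.
The factored form is b * (-1 + b) * b.
B) b * (-1 + b) * b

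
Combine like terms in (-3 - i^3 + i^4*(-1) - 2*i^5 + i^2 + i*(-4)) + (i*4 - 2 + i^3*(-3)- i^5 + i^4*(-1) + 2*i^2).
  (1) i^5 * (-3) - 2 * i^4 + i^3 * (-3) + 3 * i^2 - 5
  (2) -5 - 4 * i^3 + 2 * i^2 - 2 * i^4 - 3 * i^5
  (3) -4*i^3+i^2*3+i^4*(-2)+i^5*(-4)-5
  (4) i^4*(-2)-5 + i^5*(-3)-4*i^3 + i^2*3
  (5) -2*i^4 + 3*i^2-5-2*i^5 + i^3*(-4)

Adding the polynomials and combining like terms:
(-3 - i^3 + i^4*(-1) - 2*i^5 + i^2 + i*(-4)) + (i*4 - 2 + i^3*(-3) - i^5 + i^4*(-1) + 2*i^2)
= i^4*(-2)-5 + i^5*(-3)-4*i^3 + i^2*3
4) i^4*(-2)-5 + i^5*(-3)-4*i^3 + i^2*3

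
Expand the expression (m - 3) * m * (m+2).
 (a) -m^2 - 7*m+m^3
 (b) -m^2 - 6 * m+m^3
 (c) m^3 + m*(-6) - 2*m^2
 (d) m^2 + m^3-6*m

Expanding (m - 3) * m * (m+2):
= -m^2 - 6 * m+m^3
b) -m^2 - 6 * m+m^3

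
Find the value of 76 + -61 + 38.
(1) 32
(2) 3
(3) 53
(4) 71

First: 76 + -61 = 15
Then: 15 + 38 = 53
3) 53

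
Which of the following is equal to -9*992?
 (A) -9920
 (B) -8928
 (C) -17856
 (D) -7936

-9 * 992 = -8928
B) -8928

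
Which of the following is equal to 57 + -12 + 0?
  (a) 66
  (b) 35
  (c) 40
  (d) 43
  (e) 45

First: 57 + -12 = 45
Then: 45 + 0 = 45
e) 45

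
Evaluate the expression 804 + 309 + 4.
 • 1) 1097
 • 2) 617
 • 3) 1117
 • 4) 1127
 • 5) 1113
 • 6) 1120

First: 804 + 309 = 1113
Then: 1113 + 4 = 1117
3) 1117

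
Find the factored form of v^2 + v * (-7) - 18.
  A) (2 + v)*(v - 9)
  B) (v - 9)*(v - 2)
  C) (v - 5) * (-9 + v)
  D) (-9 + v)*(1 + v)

We need to factor v^2 + v * (-7) - 18.
The factored form is (2 + v)*(v - 9).
A) (2 + v)*(v - 9)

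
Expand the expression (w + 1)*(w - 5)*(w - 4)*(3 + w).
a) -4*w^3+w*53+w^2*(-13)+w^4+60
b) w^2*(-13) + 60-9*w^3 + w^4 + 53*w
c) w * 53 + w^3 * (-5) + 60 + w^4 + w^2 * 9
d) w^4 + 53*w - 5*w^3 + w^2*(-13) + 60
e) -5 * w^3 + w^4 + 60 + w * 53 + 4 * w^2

Expanding (w + 1)*(w - 5)*(w - 4)*(3 + w):
= w^4 + 53*w - 5*w^3 + w^2*(-13) + 60
d) w^4 + 53*w - 5*w^3 + w^2*(-13) + 60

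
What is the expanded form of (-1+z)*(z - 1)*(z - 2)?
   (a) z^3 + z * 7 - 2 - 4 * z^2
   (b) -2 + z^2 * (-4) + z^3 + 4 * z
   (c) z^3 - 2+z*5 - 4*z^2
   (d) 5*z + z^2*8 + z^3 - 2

Expanding (-1+z)*(z - 1)*(z - 2):
= z^3 - 2+z*5 - 4*z^2
c) z^3 - 2+z*5 - 4*z^2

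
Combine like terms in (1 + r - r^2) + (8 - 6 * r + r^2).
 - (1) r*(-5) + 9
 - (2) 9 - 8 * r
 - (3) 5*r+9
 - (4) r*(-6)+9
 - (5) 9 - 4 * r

Adding the polynomials and combining like terms:
(1 + r - r^2) + (8 - 6*r + r^2)
= r*(-5) + 9
1) r*(-5) + 9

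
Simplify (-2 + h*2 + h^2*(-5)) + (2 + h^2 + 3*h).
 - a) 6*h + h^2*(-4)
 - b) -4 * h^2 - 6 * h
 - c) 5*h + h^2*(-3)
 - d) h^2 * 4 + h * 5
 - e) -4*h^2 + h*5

Adding the polynomials and combining like terms:
(-2 + h*2 + h^2*(-5)) + (2 + h^2 + 3*h)
= -4*h^2 + h*5
e) -4*h^2 + h*5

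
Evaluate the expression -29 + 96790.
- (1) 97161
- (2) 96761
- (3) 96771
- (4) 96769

-29 + 96790 = 96761
2) 96761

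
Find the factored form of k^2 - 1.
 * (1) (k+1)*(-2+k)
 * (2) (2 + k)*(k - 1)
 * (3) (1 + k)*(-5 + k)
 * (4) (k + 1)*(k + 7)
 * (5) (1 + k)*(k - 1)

We need to factor k^2 - 1.
The factored form is (1 + k)*(k - 1).
5) (1 + k)*(k - 1)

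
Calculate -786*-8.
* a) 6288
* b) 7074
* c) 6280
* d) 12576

-786 * -8 = 6288
a) 6288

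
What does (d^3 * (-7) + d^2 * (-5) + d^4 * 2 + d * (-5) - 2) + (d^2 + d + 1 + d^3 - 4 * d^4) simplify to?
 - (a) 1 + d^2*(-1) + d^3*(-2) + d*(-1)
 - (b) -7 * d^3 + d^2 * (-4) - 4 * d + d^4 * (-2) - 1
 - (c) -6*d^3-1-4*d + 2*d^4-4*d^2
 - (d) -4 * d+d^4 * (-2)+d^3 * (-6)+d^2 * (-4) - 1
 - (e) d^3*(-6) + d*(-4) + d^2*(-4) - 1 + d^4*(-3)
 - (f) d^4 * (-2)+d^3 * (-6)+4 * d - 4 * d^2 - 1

Adding the polynomials and combining like terms:
(d^3*(-7) + d^2*(-5) + d^4*2 + d*(-5) - 2) + (d^2 + d + 1 + d^3 - 4*d^4)
= -4 * d+d^4 * (-2)+d^3 * (-6)+d^2 * (-4) - 1
d) -4 * d+d^4 * (-2)+d^3 * (-6)+d^2 * (-4) - 1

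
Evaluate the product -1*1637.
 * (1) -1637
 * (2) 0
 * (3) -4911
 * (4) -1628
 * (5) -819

-1 * 1637 = -1637
1) -1637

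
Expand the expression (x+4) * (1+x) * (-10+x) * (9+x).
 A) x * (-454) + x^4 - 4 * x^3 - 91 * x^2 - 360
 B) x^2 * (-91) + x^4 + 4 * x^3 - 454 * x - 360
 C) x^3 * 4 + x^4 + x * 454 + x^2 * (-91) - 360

Expanding (x+4) * (1+x) * (-10+x) * (9+x):
= x^2 * (-91) + x^4 + 4 * x^3 - 454 * x - 360
B) x^2 * (-91) + x^4 + 4 * x^3 - 454 * x - 360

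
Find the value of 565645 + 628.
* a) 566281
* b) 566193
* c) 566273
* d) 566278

565645 + 628 = 566273
c) 566273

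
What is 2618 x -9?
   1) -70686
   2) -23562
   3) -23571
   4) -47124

2618 * -9 = -23562
2) -23562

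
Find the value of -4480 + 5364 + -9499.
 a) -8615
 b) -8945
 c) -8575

First: -4480 + 5364 = 884
Then: 884 + -9499 = -8615
a) -8615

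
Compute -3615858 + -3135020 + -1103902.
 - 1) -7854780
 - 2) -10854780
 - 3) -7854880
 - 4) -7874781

First: -3615858 + -3135020 = -6750878
Then: -6750878 + -1103902 = -7854780
1) -7854780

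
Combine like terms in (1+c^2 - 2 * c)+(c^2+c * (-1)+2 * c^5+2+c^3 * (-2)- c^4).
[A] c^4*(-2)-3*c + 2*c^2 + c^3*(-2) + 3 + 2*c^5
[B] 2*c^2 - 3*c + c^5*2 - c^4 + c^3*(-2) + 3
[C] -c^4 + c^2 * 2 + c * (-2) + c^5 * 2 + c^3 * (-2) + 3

Adding the polynomials and combining like terms:
(1 + c^2 - 2*c) + (c^2 + c*(-1) + 2*c^5 + 2 + c^3*(-2) - c^4)
= 2*c^2 - 3*c + c^5*2 - c^4 + c^3*(-2) + 3
B) 2*c^2 - 3*c + c^5*2 - c^4 + c^3*(-2) + 3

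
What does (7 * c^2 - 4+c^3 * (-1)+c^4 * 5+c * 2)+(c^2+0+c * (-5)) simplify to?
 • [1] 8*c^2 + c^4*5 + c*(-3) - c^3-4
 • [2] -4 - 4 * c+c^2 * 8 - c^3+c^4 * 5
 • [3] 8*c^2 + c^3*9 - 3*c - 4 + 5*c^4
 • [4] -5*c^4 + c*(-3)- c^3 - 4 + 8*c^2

Adding the polynomials and combining like terms:
(7*c^2 - 4 + c^3*(-1) + c^4*5 + c*2) + (c^2 + 0 + c*(-5))
= 8*c^2 + c^4*5 + c*(-3) - c^3-4
1) 8*c^2 + c^4*5 + c*(-3) - c^3-4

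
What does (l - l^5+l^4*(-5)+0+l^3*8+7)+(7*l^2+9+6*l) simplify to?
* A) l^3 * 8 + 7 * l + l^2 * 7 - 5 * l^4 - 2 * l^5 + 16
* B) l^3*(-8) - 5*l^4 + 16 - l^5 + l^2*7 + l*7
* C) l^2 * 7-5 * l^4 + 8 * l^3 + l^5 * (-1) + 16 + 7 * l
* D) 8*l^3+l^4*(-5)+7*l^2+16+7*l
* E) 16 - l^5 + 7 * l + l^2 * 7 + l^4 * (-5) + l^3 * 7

Adding the polynomials and combining like terms:
(l - l^5 + l^4*(-5) + 0 + l^3*8 + 7) + (7*l^2 + 9 + 6*l)
= l^2 * 7-5 * l^4 + 8 * l^3 + l^5 * (-1) + 16 + 7 * l
C) l^2 * 7-5 * l^4 + 8 * l^3 + l^5 * (-1) + 16 + 7 * l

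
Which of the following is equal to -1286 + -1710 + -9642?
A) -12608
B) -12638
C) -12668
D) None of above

First: -1286 + -1710 = -2996
Then: -2996 + -9642 = -12638
B) -12638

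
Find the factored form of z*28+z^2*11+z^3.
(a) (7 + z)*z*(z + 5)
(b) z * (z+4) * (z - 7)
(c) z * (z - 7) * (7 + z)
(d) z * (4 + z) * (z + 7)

We need to factor z*28+z^2*11+z^3.
The factored form is z * (4 + z) * (z + 7).
d) z * (4 + z) * (z + 7)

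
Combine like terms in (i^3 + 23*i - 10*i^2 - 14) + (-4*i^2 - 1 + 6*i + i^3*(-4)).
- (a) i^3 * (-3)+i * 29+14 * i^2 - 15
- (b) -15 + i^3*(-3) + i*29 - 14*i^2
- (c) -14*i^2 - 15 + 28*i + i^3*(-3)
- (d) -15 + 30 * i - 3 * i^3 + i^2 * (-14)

Adding the polynomials and combining like terms:
(i^3 + 23*i - 10*i^2 - 14) + (-4*i^2 - 1 + 6*i + i^3*(-4))
= -15 + i^3*(-3) + i*29 - 14*i^2
b) -15 + i^3*(-3) + i*29 - 14*i^2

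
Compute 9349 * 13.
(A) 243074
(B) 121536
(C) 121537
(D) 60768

9349 * 13 = 121537
C) 121537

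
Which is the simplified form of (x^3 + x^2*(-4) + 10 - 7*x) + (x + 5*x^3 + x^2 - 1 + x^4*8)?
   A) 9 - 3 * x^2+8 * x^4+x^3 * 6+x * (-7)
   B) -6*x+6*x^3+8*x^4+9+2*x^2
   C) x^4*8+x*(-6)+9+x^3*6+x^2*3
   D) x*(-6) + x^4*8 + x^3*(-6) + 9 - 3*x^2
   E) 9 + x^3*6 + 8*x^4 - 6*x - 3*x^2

Adding the polynomials and combining like terms:
(x^3 + x^2*(-4) + 10 - 7*x) + (x + 5*x^3 + x^2 - 1 + x^4*8)
= 9 + x^3*6 + 8*x^4 - 6*x - 3*x^2
E) 9 + x^3*6 + 8*x^4 - 6*x - 3*x^2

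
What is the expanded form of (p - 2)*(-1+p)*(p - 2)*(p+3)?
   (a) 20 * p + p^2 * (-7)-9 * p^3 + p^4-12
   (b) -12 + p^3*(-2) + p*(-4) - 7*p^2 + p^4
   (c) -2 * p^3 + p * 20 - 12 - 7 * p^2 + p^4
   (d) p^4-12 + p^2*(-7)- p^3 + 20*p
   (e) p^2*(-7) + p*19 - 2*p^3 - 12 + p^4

Expanding (p - 2)*(-1+p)*(p - 2)*(p+3):
= -2 * p^3 + p * 20 - 12 - 7 * p^2 + p^4
c) -2 * p^3 + p * 20 - 12 - 7 * p^2 + p^4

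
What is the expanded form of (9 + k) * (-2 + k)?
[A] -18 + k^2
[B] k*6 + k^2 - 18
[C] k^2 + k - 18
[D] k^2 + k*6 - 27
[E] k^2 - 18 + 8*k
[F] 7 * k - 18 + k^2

Expanding (9 + k) * (-2 + k):
= 7 * k - 18 + k^2
F) 7 * k - 18 + k^2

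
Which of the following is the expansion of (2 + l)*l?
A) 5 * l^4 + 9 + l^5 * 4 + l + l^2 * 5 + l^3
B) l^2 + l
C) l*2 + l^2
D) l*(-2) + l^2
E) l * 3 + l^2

Expanding (2 + l)*l:
= l*2 + l^2
C) l*2 + l^2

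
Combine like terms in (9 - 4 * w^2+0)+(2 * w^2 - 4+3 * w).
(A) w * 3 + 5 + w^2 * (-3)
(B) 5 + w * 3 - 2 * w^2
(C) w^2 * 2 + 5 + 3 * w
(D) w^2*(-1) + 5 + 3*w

Adding the polynomials and combining like terms:
(9 - 4*w^2 + 0) + (2*w^2 - 4 + 3*w)
= 5 + w * 3 - 2 * w^2
B) 5 + w * 3 - 2 * w^2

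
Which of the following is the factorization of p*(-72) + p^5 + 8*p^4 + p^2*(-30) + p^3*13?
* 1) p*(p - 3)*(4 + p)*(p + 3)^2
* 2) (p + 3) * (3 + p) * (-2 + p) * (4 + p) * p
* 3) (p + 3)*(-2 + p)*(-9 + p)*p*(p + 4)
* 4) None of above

We need to factor p*(-72) + p^5 + 8*p^4 + p^2*(-30) + p^3*13.
The factored form is (p + 3) * (3 + p) * (-2 + p) * (4 + p) * p.
2) (p + 3) * (3 + p) * (-2 + p) * (4 + p) * p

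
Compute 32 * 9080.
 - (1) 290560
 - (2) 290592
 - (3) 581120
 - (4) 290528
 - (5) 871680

32 * 9080 = 290560
1) 290560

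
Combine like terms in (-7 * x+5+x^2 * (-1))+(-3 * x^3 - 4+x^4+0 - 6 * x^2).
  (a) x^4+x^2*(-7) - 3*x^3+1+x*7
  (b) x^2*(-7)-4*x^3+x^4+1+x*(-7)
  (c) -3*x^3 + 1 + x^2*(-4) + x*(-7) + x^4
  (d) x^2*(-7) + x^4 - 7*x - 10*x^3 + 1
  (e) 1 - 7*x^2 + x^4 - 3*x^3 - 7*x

Adding the polynomials and combining like terms:
(-7*x + 5 + x^2*(-1)) + (-3*x^3 - 4 + x^4 + 0 - 6*x^2)
= 1 - 7*x^2 + x^4 - 3*x^3 - 7*x
e) 1 - 7*x^2 + x^4 - 3*x^3 - 7*x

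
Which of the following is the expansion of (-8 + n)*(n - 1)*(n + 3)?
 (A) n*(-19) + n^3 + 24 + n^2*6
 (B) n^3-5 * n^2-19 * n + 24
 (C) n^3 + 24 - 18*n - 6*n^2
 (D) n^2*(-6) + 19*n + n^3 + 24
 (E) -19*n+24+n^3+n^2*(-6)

Expanding (-8 + n)*(n - 1)*(n + 3):
= -19*n+24+n^3+n^2*(-6)
E) -19*n+24+n^3+n^2*(-6)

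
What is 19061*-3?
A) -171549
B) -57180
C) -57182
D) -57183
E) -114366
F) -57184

19061 * -3 = -57183
D) -57183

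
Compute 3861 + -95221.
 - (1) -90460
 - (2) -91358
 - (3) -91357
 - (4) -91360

3861 + -95221 = -91360
4) -91360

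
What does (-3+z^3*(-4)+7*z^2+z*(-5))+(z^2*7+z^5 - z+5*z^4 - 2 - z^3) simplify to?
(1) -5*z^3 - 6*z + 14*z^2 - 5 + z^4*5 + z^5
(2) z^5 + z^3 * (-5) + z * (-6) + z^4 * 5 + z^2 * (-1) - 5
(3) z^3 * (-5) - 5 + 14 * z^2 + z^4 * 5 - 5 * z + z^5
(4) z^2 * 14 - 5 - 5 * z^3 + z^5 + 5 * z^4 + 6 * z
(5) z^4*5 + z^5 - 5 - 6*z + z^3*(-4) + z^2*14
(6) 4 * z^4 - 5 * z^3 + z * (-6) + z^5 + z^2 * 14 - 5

Adding the polynomials and combining like terms:
(-3 + z^3*(-4) + 7*z^2 + z*(-5)) + (z^2*7 + z^5 - z + 5*z^4 - 2 - z^3)
= -5*z^3 - 6*z + 14*z^2 - 5 + z^4*5 + z^5
1) -5*z^3 - 6*z + 14*z^2 - 5 + z^4*5 + z^5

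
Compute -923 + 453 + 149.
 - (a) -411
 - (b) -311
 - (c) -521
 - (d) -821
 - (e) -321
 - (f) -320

First: -923 + 453 = -470
Then: -470 + 149 = -321
e) -321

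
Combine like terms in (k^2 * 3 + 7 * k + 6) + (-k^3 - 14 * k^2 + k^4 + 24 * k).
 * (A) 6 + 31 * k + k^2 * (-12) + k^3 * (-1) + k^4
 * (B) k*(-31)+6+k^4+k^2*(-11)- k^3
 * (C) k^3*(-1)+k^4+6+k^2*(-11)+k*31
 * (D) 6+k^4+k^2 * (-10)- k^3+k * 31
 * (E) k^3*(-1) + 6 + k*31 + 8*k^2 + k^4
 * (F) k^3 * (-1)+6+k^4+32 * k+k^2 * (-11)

Adding the polynomials and combining like terms:
(k^2*3 + 7*k + 6) + (-k^3 - 14*k^2 + k^4 + 24*k)
= k^3*(-1)+k^4+6+k^2*(-11)+k*31
C) k^3*(-1)+k^4+6+k^2*(-11)+k*31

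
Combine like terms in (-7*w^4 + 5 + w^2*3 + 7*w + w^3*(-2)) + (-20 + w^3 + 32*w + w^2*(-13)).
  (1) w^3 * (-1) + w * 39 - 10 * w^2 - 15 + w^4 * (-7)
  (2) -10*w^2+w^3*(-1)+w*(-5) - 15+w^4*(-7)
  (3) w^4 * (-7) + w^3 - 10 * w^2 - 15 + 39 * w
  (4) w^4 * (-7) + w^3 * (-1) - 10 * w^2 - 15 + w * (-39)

Adding the polynomials and combining like terms:
(-7*w^4 + 5 + w^2*3 + 7*w + w^3*(-2)) + (-20 + w^3 + 32*w + w^2*(-13))
= w^3 * (-1) + w * 39 - 10 * w^2 - 15 + w^4 * (-7)
1) w^3 * (-1) + w * 39 - 10 * w^2 - 15 + w^4 * (-7)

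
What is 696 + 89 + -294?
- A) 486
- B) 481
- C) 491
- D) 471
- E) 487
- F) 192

First: 696 + 89 = 785
Then: 785 + -294 = 491
C) 491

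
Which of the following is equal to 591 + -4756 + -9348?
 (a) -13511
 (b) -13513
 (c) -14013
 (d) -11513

First: 591 + -4756 = -4165
Then: -4165 + -9348 = -13513
b) -13513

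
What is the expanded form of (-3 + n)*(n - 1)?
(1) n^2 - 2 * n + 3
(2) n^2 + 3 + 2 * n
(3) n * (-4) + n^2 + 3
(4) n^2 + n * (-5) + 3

Expanding (-3 + n)*(n - 1):
= n * (-4) + n^2 + 3
3) n * (-4) + n^2 + 3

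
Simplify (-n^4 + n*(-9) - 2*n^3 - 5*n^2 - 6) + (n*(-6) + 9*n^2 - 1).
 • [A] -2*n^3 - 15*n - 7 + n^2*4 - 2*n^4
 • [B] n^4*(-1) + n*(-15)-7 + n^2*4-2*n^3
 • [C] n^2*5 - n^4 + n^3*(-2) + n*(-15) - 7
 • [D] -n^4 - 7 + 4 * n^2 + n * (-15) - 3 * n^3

Adding the polynomials and combining like terms:
(-n^4 + n*(-9) - 2*n^3 - 5*n^2 - 6) + (n*(-6) + 9*n^2 - 1)
= n^4*(-1) + n*(-15)-7 + n^2*4-2*n^3
B) n^4*(-1) + n*(-15)-7 + n^2*4-2*n^3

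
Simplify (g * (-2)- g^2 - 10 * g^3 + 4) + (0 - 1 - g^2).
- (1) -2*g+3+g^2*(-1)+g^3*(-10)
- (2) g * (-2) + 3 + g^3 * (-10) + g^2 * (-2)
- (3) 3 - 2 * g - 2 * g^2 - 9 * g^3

Adding the polynomials and combining like terms:
(g*(-2) - g^2 - 10*g^3 + 4) + (0 - 1 - g^2)
= g * (-2) + 3 + g^3 * (-10) + g^2 * (-2)
2) g * (-2) + 3 + g^3 * (-10) + g^2 * (-2)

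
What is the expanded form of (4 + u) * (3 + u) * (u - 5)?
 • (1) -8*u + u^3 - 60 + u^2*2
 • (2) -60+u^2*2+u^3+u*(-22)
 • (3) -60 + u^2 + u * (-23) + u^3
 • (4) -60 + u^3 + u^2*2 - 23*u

Expanding (4 + u) * (3 + u) * (u - 5):
= -60 + u^3 + u^2*2 - 23*u
4) -60 + u^3 + u^2*2 - 23*u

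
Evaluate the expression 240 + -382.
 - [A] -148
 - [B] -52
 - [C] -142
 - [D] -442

240 + -382 = -142
C) -142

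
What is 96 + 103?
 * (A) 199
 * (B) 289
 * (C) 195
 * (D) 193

96 + 103 = 199
A) 199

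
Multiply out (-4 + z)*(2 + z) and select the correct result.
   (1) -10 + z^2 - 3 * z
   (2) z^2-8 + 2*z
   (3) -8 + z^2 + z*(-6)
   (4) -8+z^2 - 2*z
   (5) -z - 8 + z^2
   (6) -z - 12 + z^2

Expanding (-4 + z)*(2 + z):
= -8+z^2 - 2*z
4) -8+z^2 - 2*z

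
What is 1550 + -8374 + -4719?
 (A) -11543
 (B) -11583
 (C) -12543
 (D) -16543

First: 1550 + -8374 = -6824
Then: -6824 + -4719 = -11543
A) -11543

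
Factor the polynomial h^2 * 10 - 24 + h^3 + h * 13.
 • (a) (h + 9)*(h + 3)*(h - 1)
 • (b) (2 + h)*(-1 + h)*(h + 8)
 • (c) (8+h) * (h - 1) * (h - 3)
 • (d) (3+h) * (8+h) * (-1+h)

We need to factor h^2 * 10 - 24 + h^3 + h * 13.
The factored form is (3+h) * (8+h) * (-1+h).
d) (3+h) * (8+h) * (-1+h)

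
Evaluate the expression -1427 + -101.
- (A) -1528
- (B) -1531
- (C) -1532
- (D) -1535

-1427 + -101 = -1528
A) -1528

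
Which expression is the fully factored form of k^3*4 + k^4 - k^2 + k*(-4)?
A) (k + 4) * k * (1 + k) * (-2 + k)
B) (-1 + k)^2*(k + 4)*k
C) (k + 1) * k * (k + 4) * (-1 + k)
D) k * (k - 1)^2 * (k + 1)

We need to factor k^3*4 + k^4 - k^2 + k*(-4).
The factored form is (k + 1) * k * (k + 4) * (-1 + k).
C) (k + 1) * k * (k + 4) * (-1 + k)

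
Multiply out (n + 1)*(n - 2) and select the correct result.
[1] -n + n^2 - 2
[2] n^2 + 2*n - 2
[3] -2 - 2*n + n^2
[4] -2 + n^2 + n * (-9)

Expanding (n + 1)*(n - 2):
= -n + n^2 - 2
1) -n + n^2 - 2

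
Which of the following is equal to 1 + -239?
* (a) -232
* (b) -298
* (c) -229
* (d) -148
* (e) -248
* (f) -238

1 + -239 = -238
f) -238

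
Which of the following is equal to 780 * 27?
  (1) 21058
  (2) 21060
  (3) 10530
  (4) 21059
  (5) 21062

780 * 27 = 21060
2) 21060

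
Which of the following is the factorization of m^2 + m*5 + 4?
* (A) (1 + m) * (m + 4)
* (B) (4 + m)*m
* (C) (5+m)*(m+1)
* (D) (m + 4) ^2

We need to factor m^2 + m*5 + 4.
The factored form is (1 + m) * (m + 4).
A) (1 + m) * (m + 4)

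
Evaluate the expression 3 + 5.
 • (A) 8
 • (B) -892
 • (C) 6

3 + 5 = 8
A) 8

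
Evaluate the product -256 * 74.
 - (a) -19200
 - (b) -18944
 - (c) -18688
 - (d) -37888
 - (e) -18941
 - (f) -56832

-256 * 74 = -18944
b) -18944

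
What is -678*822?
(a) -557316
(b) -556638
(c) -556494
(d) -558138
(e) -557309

-678 * 822 = -557316
a) -557316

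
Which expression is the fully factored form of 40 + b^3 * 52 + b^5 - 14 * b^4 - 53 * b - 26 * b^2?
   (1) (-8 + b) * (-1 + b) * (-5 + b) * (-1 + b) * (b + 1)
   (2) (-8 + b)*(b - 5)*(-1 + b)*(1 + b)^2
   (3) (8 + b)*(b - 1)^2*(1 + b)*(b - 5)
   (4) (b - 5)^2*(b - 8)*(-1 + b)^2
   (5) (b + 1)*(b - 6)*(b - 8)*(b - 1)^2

We need to factor 40 + b^3 * 52 + b^5 - 14 * b^4 - 53 * b - 26 * b^2.
The factored form is (-8 + b) * (-1 + b) * (-5 + b) * (-1 + b) * (b + 1).
1) (-8 + b) * (-1 + b) * (-5 + b) * (-1 + b) * (b + 1)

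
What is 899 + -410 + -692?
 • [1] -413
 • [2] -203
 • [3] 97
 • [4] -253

First: 899 + -410 = 489
Then: 489 + -692 = -203
2) -203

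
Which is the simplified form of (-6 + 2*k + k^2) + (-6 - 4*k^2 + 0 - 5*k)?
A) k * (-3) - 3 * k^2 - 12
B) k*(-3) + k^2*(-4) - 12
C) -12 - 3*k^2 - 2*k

Adding the polynomials and combining like terms:
(-6 + 2*k + k^2) + (-6 - 4*k^2 + 0 - 5*k)
= k * (-3) - 3 * k^2 - 12
A) k * (-3) - 3 * k^2 - 12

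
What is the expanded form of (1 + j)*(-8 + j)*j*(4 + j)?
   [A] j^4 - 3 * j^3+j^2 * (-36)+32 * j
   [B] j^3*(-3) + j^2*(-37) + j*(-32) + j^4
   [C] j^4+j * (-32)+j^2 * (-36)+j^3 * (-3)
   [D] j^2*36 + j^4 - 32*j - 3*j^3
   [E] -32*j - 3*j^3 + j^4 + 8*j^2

Expanding (1 + j)*(-8 + j)*j*(4 + j):
= j^4+j * (-32)+j^2 * (-36)+j^3 * (-3)
C) j^4+j * (-32)+j^2 * (-36)+j^3 * (-3)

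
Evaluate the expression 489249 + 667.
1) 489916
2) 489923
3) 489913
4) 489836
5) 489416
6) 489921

489249 + 667 = 489916
1) 489916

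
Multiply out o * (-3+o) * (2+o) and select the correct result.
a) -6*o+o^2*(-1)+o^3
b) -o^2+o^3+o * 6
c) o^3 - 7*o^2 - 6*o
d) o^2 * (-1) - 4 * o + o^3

Expanding o * (-3+o) * (2+o):
= -6*o+o^2*(-1)+o^3
a) -6*o+o^2*(-1)+o^3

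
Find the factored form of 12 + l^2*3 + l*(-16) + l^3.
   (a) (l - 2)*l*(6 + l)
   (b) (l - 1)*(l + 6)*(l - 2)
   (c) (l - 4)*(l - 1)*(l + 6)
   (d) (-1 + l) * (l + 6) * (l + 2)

We need to factor 12 + l^2*3 + l*(-16) + l^3.
The factored form is (l - 1)*(l + 6)*(l - 2).
b) (l - 1)*(l + 6)*(l - 2)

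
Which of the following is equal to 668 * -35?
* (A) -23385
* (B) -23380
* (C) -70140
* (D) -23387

668 * -35 = -23380
B) -23380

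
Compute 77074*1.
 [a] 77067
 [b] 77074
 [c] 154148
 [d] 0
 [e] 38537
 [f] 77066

77074 * 1 = 77074
b) 77074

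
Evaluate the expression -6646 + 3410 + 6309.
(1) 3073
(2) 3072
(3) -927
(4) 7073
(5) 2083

First: -6646 + 3410 = -3236
Then: -3236 + 6309 = 3073
1) 3073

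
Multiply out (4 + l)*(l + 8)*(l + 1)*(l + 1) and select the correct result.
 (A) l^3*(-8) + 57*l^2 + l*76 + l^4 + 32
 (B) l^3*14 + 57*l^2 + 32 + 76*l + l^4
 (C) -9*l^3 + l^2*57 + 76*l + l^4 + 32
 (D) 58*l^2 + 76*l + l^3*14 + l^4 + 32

Expanding (4 + l)*(l + 8)*(l + 1)*(l + 1):
= l^3*14 + 57*l^2 + 32 + 76*l + l^4
B) l^3*14 + 57*l^2 + 32 + 76*l + l^4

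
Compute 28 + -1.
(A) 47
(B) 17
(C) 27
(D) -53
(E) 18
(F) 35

28 + -1 = 27
C) 27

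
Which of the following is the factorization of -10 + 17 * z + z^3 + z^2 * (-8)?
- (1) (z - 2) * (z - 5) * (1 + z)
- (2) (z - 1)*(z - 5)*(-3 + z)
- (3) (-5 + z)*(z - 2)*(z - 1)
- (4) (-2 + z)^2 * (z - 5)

We need to factor -10 + 17 * z + z^3 + z^2 * (-8).
The factored form is (-5 + z)*(z - 2)*(z - 1).
3) (-5 + z)*(z - 2)*(z - 1)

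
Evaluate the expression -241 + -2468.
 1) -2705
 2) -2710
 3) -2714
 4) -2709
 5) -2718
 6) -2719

-241 + -2468 = -2709
4) -2709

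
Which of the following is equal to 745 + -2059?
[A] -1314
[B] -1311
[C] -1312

745 + -2059 = -1314
A) -1314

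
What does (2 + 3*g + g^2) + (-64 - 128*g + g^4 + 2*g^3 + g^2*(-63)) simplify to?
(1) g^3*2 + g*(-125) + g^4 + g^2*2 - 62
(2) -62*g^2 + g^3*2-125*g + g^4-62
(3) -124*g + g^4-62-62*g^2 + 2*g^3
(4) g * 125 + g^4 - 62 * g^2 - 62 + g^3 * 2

Adding the polynomials and combining like terms:
(2 + 3*g + g^2) + (-64 - 128*g + g^4 + 2*g^3 + g^2*(-63))
= -62*g^2 + g^3*2-125*g + g^4-62
2) -62*g^2 + g^3*2-125*g + g^4-62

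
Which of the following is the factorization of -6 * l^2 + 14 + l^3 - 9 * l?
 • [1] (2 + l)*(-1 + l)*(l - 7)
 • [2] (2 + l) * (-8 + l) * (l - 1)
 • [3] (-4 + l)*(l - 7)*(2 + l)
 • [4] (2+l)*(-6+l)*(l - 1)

We need to factor -6 * l^2 + 14 + l^3 - 9 * l.
The factored form is (2 + l)*(-1 + l)*(l - 7).
1) (2 + l)*(-1 + l)*(l - 7)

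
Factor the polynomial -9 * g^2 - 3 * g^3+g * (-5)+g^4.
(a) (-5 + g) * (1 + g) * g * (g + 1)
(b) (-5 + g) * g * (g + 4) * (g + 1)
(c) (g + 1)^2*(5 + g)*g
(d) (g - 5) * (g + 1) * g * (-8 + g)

We need to factor -9 * g^2 - 3 * g^3+g * (-5)+g^4.
The factored form is (-5 + g) * (1 + g) * g * (g + 1).
a) (-5 + g) * (1 + g) * g * (g + 1)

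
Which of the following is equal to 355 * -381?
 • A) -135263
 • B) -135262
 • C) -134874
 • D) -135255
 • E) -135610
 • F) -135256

355 * -381 = -135255
D) -135255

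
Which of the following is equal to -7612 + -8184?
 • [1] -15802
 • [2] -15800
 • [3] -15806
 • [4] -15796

-7612 + -8184 = -15796
4) -15796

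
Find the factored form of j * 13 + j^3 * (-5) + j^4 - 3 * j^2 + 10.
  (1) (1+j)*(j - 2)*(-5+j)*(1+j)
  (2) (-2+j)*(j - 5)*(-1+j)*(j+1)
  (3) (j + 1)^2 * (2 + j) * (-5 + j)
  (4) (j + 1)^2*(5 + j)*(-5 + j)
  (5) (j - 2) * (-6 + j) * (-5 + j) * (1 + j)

We need to factor j * 13 + j^3 * (-5) + j^4 - 3 * j^2 + 10.
The factored form is (1+j)*(j - 2)*(-5+j)*(1+j).
1) (1+j)*(j - 2)*(-5+j)*(1+j)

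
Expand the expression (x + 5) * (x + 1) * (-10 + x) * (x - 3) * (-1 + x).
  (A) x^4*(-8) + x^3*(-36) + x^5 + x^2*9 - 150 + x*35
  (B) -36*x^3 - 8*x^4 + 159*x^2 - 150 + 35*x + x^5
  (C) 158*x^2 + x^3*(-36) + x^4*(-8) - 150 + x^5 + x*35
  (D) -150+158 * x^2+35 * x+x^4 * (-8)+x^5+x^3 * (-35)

Expanding (x + 5) * (x + 1) * (-10 + x) * (x - 3) * (-1 + x):
= 158*x^2 + x^3*(-36) + x^4*(-8) - 150 + x^5 + x*35
C) 158*x^2 + x^3*(-36) + x^4*(-8) - 150 + x^5 + x*35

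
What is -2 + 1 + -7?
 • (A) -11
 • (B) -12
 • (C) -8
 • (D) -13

First: -2 + 1 = -1
Then: -1 + -7 = -8
C) -8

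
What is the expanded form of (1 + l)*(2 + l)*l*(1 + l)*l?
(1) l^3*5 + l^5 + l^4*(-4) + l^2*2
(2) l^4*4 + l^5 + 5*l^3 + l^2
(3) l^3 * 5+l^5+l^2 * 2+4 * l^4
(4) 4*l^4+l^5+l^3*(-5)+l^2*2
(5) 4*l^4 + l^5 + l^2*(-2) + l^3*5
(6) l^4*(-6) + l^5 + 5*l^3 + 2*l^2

Expanding (1 + l)*(2 + l)*l*(1 + l)*l:
= l^3 * 5+l^5+l^2 * 2+4 * l^4
3) l^3 * 5+l^5+l^2 * 2+4 * l^4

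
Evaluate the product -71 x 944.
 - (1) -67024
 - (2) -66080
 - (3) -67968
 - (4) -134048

-71 * 944 = -67024
1) -67024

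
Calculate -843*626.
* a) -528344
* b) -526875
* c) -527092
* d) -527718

-843 * 626 = -527718
d) -527718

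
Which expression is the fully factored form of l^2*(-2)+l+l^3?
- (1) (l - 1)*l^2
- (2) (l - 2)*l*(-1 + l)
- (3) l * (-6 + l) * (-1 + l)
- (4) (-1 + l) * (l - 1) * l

We need to factor l^2*(-2)+l+l^3.
The factored form is (-1 + l) * (l - 1) * l.
4) (-1 + l) * (l - 1) * l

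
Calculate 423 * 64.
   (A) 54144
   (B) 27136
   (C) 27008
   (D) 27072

423 * 64 = 27072
D) 27072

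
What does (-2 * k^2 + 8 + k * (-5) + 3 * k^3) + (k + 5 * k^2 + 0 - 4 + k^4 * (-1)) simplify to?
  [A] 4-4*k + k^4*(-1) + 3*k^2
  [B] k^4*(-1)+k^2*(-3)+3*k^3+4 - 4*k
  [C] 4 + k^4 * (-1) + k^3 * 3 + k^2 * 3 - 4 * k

Adding the polynomials and combining like terms:
(-2*k^2 + 8 + k*(-5) + 3*k^3) + (k + 5*k^2 + 0 - 4 + k^4*(-1))
= 4 + k^4 * (-1) + k^3 * 3 + k^2 * 3 - 4 * k
C) 4 + k^4 * (-1) + k^3 * 3 + k^2 * 3 - 4 * k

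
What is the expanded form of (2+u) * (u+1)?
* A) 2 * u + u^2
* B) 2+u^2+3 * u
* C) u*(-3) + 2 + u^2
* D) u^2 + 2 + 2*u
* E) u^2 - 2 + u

Expanding (2+u) * (u+1):
= 2+u^2+3 * u
B) 2+u^2+3 * u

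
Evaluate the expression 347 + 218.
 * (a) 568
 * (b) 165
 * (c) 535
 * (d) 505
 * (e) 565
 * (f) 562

347 + 218 = 565
e) 565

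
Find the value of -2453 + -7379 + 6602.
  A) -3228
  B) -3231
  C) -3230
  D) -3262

First: -2453 + -7379 = -9832
Then: -9832 + 6602 = -3230
C) -3230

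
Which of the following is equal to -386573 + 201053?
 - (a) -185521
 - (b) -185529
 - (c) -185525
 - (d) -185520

-386573 + 201053 = -185520
d) -185520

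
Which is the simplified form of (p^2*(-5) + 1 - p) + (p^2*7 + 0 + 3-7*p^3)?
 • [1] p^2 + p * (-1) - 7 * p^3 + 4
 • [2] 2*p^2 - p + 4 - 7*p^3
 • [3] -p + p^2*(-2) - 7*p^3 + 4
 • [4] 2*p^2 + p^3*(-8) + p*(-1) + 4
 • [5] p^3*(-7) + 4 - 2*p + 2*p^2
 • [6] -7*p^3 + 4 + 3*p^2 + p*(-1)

Adding the polynomials and combining like terms:
(p^2*(-5) + 1 - p) + (p^2*7 + 0 + 3 - 7*p^3)
= 2*p^2 - p + 4 - 7*p^3
2) 2*p^2 - p + 4 - 7*p^3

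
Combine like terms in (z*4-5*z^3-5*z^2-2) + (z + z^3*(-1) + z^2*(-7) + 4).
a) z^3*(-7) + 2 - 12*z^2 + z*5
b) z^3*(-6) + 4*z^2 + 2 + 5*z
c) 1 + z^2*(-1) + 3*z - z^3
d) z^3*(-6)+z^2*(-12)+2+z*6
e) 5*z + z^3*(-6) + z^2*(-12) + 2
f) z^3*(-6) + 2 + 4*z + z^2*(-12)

Adding the polynomials and combining like terms:
(z*4 - 5*z^3 - 5*z^2 - 2) + (z + z^3*(-1) + z^2*(-7) + 4)
= 5*z + z^3*(-6) + z^2*(-12) + 2
e) 5*z + z^3*(-6) + z^2*(-12) + 2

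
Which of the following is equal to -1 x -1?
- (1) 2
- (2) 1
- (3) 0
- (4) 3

-1 * -1 = 1
2) 1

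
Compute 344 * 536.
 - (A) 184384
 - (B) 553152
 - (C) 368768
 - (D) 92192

344 * 536 = 184384
A) 184384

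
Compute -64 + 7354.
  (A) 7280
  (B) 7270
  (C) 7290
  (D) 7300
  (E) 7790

-64 + 7354 = 7290
C) 7290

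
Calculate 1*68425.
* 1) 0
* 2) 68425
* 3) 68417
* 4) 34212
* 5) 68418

1 * 68425 = 68425
2) 68425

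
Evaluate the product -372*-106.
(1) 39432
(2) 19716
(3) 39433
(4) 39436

-372 * -106 = 39432
1) 39432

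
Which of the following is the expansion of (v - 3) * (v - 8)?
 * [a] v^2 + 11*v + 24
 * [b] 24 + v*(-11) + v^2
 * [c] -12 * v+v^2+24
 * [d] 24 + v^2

Expanding (v - 3) * (v - 8):
= 24 + v*(-11) + v^2
b) 24 + v*(-11) + v^2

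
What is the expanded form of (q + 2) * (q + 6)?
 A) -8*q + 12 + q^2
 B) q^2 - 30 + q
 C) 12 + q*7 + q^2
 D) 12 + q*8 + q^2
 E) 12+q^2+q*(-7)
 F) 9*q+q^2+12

Expanding (q + 2) * (q + 6):
= 12 + q*8 + q^2
D) 12 + q*8 + q^2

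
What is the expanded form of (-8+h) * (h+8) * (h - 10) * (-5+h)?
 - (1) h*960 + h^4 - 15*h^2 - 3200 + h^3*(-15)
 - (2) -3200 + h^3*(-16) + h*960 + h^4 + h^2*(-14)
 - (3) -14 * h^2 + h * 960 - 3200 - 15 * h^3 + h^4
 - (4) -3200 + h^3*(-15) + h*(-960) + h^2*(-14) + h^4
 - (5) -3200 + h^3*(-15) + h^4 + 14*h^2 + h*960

Expanding (-8+h) * (h+8) * (h - 10) * (-5+h):
= -14 * h^2 + h * 960 - 3200 - 15 * h^3 + h^4
3) -14 * h^2 + h * 960 - 3200 - 15 * h^3 + h^4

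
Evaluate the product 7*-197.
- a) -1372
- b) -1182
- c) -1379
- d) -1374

7 * -197 = -1379
c) -1379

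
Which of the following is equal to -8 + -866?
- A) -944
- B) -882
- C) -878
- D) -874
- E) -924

-8 + -866 = -874
D) -874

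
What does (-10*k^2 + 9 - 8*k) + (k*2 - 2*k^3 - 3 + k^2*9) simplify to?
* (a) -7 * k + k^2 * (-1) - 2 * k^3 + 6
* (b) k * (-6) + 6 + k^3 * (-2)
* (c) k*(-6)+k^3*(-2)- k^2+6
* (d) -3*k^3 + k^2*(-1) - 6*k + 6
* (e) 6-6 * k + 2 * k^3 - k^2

Adding the polynomials and combining like terms:
(-10*k^2 + 9 - 8*k) + (k*2 - 2*k^3 - 3 + k^2*9)
= k*(-6)+k^3*(-2)- k^2+6
c) k*(-6)+k^3*(-2)- k^2+6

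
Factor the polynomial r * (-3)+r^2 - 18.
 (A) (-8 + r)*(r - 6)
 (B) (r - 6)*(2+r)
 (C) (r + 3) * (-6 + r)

We need to factor r * (-3)+r^2 - 18.
The factored form is (r + 3) * (-6 + r).
C) (r + 3) * (-6 + r)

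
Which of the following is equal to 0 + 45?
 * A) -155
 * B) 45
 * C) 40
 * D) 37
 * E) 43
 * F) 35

0 + 45 = 45
B) 45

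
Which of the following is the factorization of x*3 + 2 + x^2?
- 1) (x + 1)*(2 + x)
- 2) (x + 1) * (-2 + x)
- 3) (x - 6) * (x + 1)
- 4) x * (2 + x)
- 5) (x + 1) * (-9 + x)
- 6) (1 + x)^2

We need to factor x*3 + 2 + x^2.
The factored form is (x + 1)*(2 + x).
1) (x + 1)*(2 + x)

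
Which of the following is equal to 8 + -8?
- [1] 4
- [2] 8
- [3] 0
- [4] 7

8 + -8 = 0
3) 0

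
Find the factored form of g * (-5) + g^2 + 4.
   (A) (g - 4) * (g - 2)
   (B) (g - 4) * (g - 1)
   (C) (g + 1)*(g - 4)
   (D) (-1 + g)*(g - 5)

We need to factor g * (-5) + g^2 + 4.
The factored form is (g - 4) * (g - 1).
B) (g - 4) * (g - 1)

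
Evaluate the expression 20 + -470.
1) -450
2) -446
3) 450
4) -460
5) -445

20 + -470 = -450
1) -450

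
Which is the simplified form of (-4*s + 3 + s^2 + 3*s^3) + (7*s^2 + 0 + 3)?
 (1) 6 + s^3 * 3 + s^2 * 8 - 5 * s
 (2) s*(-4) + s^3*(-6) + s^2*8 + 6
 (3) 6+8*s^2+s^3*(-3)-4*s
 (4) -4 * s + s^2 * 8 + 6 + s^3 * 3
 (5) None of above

Adding the polynomials and combining like terms:
(-4*s + 3 + s^2 + 3*s^3) + (7*s^2 + 0 + 3)
= -4 * s + s^2 * 8 + 6 + s^3 * 3
4) -4 * s + s^2 * 8 + 6 + s^3 * 3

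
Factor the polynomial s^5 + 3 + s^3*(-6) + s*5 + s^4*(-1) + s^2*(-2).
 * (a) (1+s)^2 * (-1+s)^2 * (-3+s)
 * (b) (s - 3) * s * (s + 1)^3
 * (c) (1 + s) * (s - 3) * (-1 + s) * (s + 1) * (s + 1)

We need to factor s^5 + 3 + s^3*(-6) + s*5 + s^4*(-1) + s^2*(-2).
The factored form is (1 + s) * (s - 3) * (-1 + s) * (s + 1) * (s + 1).
c) (1 + s) * (s - 3) * (-1 + s) * (s + 1) * (s + 1)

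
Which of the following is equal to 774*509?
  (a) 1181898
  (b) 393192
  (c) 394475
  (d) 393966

774 * 509 = 393966
d) 393966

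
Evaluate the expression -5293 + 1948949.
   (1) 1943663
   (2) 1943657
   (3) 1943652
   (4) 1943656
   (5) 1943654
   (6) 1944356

-5293 + 1948949 = 1943656
4) 1943656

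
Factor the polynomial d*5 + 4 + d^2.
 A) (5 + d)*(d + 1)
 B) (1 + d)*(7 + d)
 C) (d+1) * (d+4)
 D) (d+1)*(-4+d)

We need to factor d*5 + 4 + d^2.
The factored form is (d+1) * (d+4).
C) (d+1) * (d+4)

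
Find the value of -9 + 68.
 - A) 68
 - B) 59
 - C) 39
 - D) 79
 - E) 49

-9 + 68 = 59
B) 59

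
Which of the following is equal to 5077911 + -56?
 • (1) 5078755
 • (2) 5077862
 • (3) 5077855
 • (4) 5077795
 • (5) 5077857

5077911 + -56 = 5077855
3) 5077855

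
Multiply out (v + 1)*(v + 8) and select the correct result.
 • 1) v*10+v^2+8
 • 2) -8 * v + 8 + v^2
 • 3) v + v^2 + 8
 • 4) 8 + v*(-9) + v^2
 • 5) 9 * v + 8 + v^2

Expanding (v + 1)*(v + 8):
= 9 * v + 8 + v^2
5) 9 * v + 8 + v^2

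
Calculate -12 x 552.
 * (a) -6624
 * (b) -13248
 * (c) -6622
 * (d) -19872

-12 * 552 = -6624
a) -6624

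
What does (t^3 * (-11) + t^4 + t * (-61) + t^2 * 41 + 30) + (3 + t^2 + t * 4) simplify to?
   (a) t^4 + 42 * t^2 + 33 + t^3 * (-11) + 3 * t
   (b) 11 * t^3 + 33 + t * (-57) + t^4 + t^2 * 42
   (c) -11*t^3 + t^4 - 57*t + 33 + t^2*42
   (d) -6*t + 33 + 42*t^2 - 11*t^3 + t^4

Adding the polynomials and combining like terms:
(t^3*(-11) + t^4 + t*(-61) + t^2*41 + 30) + (3 + t^2 + t*4)
= -11*t^3 + t^4 - 57*t + 33 + t^2*42
c) -11*t^3 + t^4 - 57*t + 33 + t^2*42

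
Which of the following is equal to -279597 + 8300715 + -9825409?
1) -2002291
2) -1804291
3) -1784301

First: -279597 + 8300715 = 8021118
Then: 8021118 + -9825409 = -1804291
2) -1804291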